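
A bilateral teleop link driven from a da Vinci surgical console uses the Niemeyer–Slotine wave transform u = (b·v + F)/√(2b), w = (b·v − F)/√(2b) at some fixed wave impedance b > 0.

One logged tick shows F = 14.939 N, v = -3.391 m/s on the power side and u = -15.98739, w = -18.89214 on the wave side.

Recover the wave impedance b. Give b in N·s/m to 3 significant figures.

b = 52.9 N·s/m

u + w = -34.879530;  u + w = √(2b)·v, so √(2b) = -34.879530/(-3.391) = 10.285913.
b = (√(2b))²/2 = 105.800000/2 = 52.900000.
(Check via u − w = 2F/√(2b): u − w = 2.904750, 2F/√(2b) = 2.904750.)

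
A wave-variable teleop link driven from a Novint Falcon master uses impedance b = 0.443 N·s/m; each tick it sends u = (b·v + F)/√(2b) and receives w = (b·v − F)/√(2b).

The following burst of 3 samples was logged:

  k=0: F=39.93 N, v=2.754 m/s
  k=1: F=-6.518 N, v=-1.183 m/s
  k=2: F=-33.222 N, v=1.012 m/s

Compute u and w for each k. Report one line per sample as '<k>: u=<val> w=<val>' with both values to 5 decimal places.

k=0: b·v=0.443×2.754=1.22002; √(2b)=0.94128; u=(1.22002+39.93)/0.94128=43.71729, w=(1.22002−39.93)/0.94128=-41.12501
k=1: b·v=0.443×(-1.183)=-0.52407; √(2b)=0.94128; u=(-0.52407+(-6.518))/0.94128=-7.48141, w=(-0.52407−(-6.518))/0.94128=6.36788
k=2: b·v=0.443×1.012=0.44832; √(2b)=0.94128; u=(0.44832+(-33.222))/0.94128=-34.81837, w=(0.44832−(-33.222))/0.94128=35.77094

0: u=43.71729 w=-41.12501
1: u=-7.48141 w=6.36788
2: u=-34.81837 w=35.77094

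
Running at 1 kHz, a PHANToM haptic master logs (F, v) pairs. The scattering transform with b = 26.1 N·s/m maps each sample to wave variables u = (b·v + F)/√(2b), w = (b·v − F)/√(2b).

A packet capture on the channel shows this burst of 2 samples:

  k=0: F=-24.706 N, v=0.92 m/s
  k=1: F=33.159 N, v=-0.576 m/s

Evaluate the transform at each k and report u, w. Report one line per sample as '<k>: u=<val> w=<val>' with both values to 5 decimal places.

0: u=-0.09606 w=6.74302
1: u=2.50872 w=-6.67030

k=0: b·v=26.1×0.92=24.01200; √(2b)=7.22496; u=(24.01200+(-24.706))/7.22496=-0.09606, w=(24.01200−(-24.706))/7.22496=6.74302
k=1: b·v=26.1×(-0.576)=-15.03360; √(2b)=7.22496; u=(-15.03360+33.159)/7.22496=2.50872, w=(-15.03360−33.159)/7.22496=-6.67030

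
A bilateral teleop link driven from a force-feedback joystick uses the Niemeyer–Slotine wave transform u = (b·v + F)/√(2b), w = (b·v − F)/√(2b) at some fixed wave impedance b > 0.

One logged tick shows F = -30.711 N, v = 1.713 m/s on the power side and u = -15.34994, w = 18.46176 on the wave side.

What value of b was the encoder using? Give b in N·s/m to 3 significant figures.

b = 1.65 N·s/m

u + w = 3.11182;  u + w = √(2b)·v, so √(2b) = 3.11182/1.713 = 1.81659.
b = (√(2b))²/2 = 3.30000/2 = 1.65000.
(Check via u − w = 2F/√(2b): u − w = -33.81170, 2F/√(2b) = -33.81169.)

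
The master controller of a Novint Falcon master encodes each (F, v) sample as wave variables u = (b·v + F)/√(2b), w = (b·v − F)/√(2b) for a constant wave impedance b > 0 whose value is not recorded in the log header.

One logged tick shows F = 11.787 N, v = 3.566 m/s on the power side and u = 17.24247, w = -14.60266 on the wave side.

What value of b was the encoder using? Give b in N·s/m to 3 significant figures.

u + w = 2.6398;  u + w = √(2b)·v, so √(2b) = 2.6398/3.566 = 0.7403.
b = (√(2b))²/2 = 0.5480/2 = 0.2740.
(Check via u − w = 2F/√(2b): u − w = 31.8451, 2F/√(2b) = 31.8451.)

b = 0.274 N·s/m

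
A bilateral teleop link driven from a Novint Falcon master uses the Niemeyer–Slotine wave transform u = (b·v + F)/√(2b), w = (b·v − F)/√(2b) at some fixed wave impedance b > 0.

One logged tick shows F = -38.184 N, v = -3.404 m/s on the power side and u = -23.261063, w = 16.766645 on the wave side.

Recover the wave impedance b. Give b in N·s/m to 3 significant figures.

u + w = -6.494418;  u + w = √(2b)·v, so √(2b) = -6.494418/(-3.404) = 1.907878.
b = (√(2b))²/2 = 3.640000/2 = 1.820000.
(Check via u − w = 2F/√(2b): u − w = -40.027708, 2F/√(2b) = -40.027709.)

b = 1.82 N·s/m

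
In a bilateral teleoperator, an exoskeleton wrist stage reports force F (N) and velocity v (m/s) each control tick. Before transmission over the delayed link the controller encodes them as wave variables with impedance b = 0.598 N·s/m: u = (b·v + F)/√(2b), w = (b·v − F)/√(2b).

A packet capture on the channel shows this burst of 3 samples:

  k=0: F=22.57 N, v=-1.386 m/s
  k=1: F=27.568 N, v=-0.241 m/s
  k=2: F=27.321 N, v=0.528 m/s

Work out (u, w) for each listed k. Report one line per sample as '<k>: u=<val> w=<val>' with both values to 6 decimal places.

k=0: b·v=0.598×(-1.386)=-0.828828; √(2b)=1.093618; u=(-0.828828+22.57)/1.093618=19.880045, w=(-0.828828−22.57)/1.093618=-21.395799
k=1: b·v=0.598×(-0.241)=-0.144118; √(2b)=1.093618; u=(-0.144118+27.568)/1.093618=25.076293, w=(-0.144118−27.568)/1.093618=-25.339855
k=2: b·v=0.598×0.528=0.315744; √(2b)=1.093618; u=(0.315744+27.321)/1.093618=25.270934, w=(0.315744−27.321)/1.093618=-24.693503

0: u=19.880045 w=-21.395799
1: u=25.076293 w=-25.339855
2: u=25.270934 w=-24.693503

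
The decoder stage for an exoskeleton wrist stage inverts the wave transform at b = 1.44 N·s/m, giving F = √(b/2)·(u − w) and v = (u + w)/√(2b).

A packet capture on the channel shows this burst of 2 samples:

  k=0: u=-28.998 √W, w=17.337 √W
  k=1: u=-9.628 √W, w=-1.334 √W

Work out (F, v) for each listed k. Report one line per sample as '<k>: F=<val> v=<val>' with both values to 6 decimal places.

k=0: u−w=-46.335000, u+w=-11.661000; √(b/2)=0.848528, √(2b)=1.697056; F=0.848528×(-46.335)=-39.316551, v=-11.661000/1.697056=-6.871310
k=1: u−w=-8.294000, u+w=-10.962000; √(b/2)=0.848528, √(2b)=1.697056; F=0.848528×(-8.294)=-7.037692, v=-10.962000/1.697056=-6.459420

0: F=-39.316551 v=-6.871310
1: F=-7.037692 v=-6.459420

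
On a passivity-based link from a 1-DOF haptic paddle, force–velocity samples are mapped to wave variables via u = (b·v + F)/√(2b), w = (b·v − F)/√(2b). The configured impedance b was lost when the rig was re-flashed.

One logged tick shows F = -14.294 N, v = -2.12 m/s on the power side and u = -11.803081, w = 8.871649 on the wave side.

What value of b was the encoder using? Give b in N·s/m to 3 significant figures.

b = 0.956 N·s/m

u + w = -2.931432;  u + w = √(2b)·v, so √(2b) = -2.931432/(-2.12) = 1.382751.
b = (√(2b))²/2 = 1.912000/2 = 0.956000.
(Check via u − w = 2F/√(2b): u − w = -20.674730, 2F/√(2b) = -20.674728.)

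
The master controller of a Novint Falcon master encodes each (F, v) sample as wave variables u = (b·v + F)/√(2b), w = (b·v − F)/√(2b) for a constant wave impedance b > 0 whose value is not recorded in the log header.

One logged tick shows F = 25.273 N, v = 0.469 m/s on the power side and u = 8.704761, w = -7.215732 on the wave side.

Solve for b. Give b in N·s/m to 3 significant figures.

b = 5.04 N·s/m

u + w = 1.489029;  u + w = √(2b)·v, so √(2b) = 1.489029/0.469 = 3.174902.
b = (√(2b))²/2 = 10.080002/2 = 5.040001.
(Check via u − w = 2F/√(2b): u − w = 15.920493, 2F/√(2b) = 15.920492.)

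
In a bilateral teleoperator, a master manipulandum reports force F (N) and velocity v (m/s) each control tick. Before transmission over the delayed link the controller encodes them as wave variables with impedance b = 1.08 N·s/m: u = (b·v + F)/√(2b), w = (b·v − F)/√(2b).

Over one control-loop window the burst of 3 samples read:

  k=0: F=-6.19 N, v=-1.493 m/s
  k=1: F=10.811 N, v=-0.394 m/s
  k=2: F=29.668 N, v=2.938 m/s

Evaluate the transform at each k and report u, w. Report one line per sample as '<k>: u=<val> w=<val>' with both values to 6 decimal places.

0: u=-5.308888 w=3.114635
1: u=7.066424 w=-7.645483
2: u=22.345497 w=-18.027537

k=0: b·v=1.08×(-1.493)=-1.612440; √(2b)=1.469694; u=(-1.612440+(-6.19))/1.469694=-5.308888, w=(-1.612440−(-6.19))/1.469694=3.114635
k=1: b·v=1.08×(-0.394)=-0.425520; √(2b)=1.469694; u=(-0.425520+10.811)/1.469694=7.066424, w=(-0.425520−10.811)/1.469694=-7.645483
k=2: b·v=1.08×2.938=3.173040; √(2b)=1.469694; u=(3.173040+29.668)/1.469694=22.345497, w=(3.173040−29.668)/1.469694=-18.027537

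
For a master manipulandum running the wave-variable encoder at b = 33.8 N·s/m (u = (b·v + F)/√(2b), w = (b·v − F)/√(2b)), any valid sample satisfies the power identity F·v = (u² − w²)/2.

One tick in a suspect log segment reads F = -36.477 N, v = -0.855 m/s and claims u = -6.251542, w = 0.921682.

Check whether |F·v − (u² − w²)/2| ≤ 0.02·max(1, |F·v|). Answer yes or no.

no

F·v = (-36.477)×(-0.855) = 31.187835 W.
(u² − w²)/2 = (39.081777 − 0.849498)/2 = 19.116140 W.
|Δ| = 12.071695;  2% of max(1, |F·v|) = 0.623757.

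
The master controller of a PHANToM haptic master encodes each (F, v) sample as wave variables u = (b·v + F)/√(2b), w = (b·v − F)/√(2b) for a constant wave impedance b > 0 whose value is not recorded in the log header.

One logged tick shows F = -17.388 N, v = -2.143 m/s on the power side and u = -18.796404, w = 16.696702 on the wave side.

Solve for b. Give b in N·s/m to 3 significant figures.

b = 0.48 N·s/m

u + w = -2.099702;  u + w = √(2b)·v, so √(2b) = -2.099702/(-2.143) = 0.979796.
b = (√(2b))²/2 = 0.959999/2 = 0.480000.
(Check via u − w = 2F/√(2b): u − w = -35.493106, 2F/√(2b) = -35.493117.)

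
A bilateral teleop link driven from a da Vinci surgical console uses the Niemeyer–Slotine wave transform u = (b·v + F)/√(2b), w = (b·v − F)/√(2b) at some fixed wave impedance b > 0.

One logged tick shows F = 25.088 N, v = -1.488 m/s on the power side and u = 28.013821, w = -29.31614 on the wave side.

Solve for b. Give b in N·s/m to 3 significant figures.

b = 0.383 N·s/m

u + w = -1.302319;  u + w = √(2b)·v, so √(2b) = -1.302319/(-1.488) = 0.875214.
b = (√(2b))²/2 = 0.766000/2 = 0.383000.
(Check via u − w = 2F/√(2b): u − w = 57.329961, 2F/√(2b) = 57.329954.)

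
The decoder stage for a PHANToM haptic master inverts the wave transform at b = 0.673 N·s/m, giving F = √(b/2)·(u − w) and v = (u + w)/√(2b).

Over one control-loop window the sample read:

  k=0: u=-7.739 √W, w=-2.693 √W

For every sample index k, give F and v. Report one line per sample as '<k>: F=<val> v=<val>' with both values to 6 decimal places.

k=0: u−w=-5.046000, u+w=-10.432000; √(b/2)=0.580086, √(2b)=1.160172; F=0.580086×(-5.046)=-2.927115, v=-10.432000/1.160172=-8.991767

0: F=-2.927115 v=-8.991767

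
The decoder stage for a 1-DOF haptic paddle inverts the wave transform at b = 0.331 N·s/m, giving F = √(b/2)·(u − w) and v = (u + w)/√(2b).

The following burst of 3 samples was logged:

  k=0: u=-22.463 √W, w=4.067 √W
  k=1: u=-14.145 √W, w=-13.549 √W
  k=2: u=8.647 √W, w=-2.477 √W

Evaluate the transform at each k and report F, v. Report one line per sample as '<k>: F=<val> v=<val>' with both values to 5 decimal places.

0: F=-10.79285 v=-22.60968
1: F=-0.24246 v=-34.03742
2: F=4.52543 v=7.58326

k=0: u−w=-26.53000, u+w=-18.39600; √(b/2)=0.40682, √(2b)=0.81363; F=0.40682×(-26.53)=-10.79285, v=-18.39600/0.81363=-22.60968
k=1: u−w=-0.59600, u+w=-27.69400; √(b/2)=0.40682, √(2b)=0.81363; F=0.40682×(-0.596)=-0.24246, v=-27.69400/0.81363=-34.03742
k=2: u−w=11.12400, u+w=6.17000; √(b/2)=0.40682, √(2b)=0.81363; F=0.40682×11.124=4.52543, v=6.17000/0.81363=7.58326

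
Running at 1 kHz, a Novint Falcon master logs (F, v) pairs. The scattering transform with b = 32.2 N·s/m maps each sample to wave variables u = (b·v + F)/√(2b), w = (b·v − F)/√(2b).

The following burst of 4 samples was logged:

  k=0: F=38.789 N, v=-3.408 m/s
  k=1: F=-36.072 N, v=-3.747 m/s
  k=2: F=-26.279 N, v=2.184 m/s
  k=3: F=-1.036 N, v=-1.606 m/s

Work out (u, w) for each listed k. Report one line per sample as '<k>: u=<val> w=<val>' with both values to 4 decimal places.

0: u=-8.8410 w=-18.5081
1: u=-19.5297 w=-10.5398
2: u=5.4886 w=12.0379
3: u=-6.5731 w=-6.3149

k=0: b·v=32.2×(-3.408)=-109.7376; √(2b)=8.0250; u=(-109.7376+38.789)/8.0250=-8.8410, w=(-109.7376−38.789)/8.0250=-18.5081
k=1: b·v=32.2×(-3.747)=-120.6534; √(2b)=8.0250; u=(-120.6534+(-36.072))/8.0250=-19.5297, w=(-120.6534−(-36.072))/8.0250=-10.5398
k=2: b·v=32.2×2.184=70.3248; √(2b)=8.0250; u=(70.3248+(-26.279))/8.0250=5.4886, w=(70.3248−(-26.279))/8.0250=12.0379
k=3: b·v=32.2×(-1.606)=-51.7132; √(2b)=8.0250; u=(-51.7132+(-1.036))/8.0250=-6.5731, w=(-51.7132−(-1.036))/8.0250=-6.3149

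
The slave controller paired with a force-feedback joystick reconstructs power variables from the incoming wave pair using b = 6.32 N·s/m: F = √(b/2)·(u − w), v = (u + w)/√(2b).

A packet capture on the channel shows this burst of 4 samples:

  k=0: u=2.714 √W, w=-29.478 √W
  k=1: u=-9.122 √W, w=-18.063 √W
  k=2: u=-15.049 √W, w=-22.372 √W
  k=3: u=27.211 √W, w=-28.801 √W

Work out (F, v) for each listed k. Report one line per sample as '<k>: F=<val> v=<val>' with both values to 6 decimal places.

0: F=57.225751 v=-7.527963
1: F=15.893869 v=-7.646379
2: F=13.017650 v=-10.525479
3: F=99.569109 v=-0.447222

k=0: u−w=32.192000, u+w=-26.764000; √(b/2)=1.777639, √(2b)=3.555278; F=1.777639×32.192=57.225751, v=-26.764000/3.555278=-7.527963
k=1: u−w=8.941000, u+w=-27.185000; √(b/2)=1.777639, √(2b)=3.555278; F=1.777639×8.941=15.893869, v=-27.185000/3.555278=-7.646379
k=2: u−w=7.323000, u+w=-37.421000; √(b/2)=1.777639, √(2b)=3.555278; F=1.777639×7.323=13.017650, v=-37.421000/3.555278=-10.525479
k=3: u−w=56.012000, u+w=-1.590000; √(b/2)=1.777639, √(2b)=3.555278; F=1.777639×56.012=99.569109, v=-1.590000/3.555278=-0.447222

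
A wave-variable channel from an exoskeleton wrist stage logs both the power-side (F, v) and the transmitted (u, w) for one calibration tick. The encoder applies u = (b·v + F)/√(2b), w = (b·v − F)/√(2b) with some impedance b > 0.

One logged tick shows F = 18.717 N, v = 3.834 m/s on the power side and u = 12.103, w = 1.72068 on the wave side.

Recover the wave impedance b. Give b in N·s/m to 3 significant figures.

u + w = 13.8237;  u + w = √(2b)·v, so √(2b) = 13.8237/3.834 = 3.6056.
b = (√(2b))²/2 = 13.0000/2 = 6.5000.
(Check via u − w = 2F/√(2b): u − w = 10.3823, 2F/√(2b) = 10.3823.)

b = 6.5 N·s/m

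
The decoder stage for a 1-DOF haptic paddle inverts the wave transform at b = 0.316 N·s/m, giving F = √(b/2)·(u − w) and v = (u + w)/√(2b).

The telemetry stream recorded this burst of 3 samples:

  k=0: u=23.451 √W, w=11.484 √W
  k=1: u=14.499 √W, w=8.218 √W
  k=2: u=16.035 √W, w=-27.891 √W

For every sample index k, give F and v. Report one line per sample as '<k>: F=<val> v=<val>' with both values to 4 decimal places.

k=0: u−w=11.9670, u+w=34.9350; √(b/2)=0.3975, √(2b)=0.7950; F=0.3975×11.967=4.7568, v=34.9350/0.7950=43.9443
k=1: u−w=6.2810, u+w=22.7170; √(b/2)=0.3975, √(2b)=0.7950; F=0.3975×6.281=2.4966, v=22.7170/0.7950=28.5754
k=2: u−w=43.9260, u+w=-11.8560; √(b/2)=0.3975, √(2b)=0.7950; F=0.3975×43.926=17.4602, v=-11.8560/0.7950=-14.9135

0: F=4.7568 v=43.9443
1: F=2.4966 v=28.5754
2: F=17.4602 v=-14.9135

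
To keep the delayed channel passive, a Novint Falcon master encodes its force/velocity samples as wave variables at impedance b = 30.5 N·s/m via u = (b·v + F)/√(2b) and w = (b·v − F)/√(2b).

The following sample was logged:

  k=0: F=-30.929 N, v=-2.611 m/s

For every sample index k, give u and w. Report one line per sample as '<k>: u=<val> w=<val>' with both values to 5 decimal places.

k=0: b·v=30.5×(-2.611)=-79.63550; √(2b)=7.81025; u=(-79.63550+(-30.929))/7.81025=-14.15633, w=(-79.63550−(-30.929))/7.81025=-6.23623

0: u=-14.15633 w=-6.23623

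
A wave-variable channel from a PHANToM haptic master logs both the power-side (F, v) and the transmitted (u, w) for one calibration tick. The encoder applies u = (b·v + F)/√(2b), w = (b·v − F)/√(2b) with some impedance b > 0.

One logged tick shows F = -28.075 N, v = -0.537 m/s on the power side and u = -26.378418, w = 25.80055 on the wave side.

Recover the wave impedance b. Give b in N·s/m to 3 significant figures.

b = 0.579 N·s/m

u + w = -0.577868;  u + w = √(2b)·v, so √(2b) = -0.577868/(-0.537) = 1.076104.
b = (√(2b))²/2 = 1.158000/2 = 0.579000.
(Check via u − w = 2F/√(2b): u − w = -52.178968, 2F/√(2b) = -52.178958.)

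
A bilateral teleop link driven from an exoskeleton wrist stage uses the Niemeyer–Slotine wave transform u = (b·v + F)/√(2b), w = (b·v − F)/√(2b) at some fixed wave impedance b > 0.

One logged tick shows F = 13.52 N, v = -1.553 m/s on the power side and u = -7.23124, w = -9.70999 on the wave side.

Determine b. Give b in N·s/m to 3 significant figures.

u + w = -16.9412;  u + w = √(2b)·v, so √(2b) = -16.9412/(-1.553) = 10.9087.
b = (√(2b))²/2 = 119.0000/2 = 59.5000.
(Check via u − w = 2F/√(2b): u − w = 2.4787, 2F/√(2b) = 2.4788.)

b = 59.5 N·s/m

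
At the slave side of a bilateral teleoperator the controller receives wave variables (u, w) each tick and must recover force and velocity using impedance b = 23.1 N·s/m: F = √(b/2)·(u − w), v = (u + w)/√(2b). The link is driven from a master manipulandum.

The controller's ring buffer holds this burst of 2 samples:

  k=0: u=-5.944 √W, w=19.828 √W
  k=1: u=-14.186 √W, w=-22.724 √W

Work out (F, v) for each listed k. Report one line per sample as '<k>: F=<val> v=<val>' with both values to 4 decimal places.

0: F=-87.5869 v=2.0426
1: F=29.0166 v=-5.4303

k=0: u−w=-25.7720, u+w=13.8840; √(b/2)=3.3985, √(2b)=6.7971; F=3.3985×(-25.772)=-87.5869, v=13.8840/6.7971=2.0426
k=1: u−w=8.5380, u+w=-36.9100; √(b/2)=3.3985, √(2b)=6.7971; F=3.3985×8.538=29.0166, v=-36.9100/6.7971=-5.4303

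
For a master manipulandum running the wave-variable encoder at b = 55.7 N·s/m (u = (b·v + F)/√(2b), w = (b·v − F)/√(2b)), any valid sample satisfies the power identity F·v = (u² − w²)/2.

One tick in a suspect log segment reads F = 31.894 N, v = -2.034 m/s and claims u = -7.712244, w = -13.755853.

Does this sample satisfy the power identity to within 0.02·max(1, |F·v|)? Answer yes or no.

yes

F·v = 31.894×(-2.034) = -64.872396 W.
(u² − w²)/2 = (59.478708 − 189.223492)/2 = -64.872392 W.
|Δ| = 0.000004;  2% of max(1, |F·v|) = 1.297448.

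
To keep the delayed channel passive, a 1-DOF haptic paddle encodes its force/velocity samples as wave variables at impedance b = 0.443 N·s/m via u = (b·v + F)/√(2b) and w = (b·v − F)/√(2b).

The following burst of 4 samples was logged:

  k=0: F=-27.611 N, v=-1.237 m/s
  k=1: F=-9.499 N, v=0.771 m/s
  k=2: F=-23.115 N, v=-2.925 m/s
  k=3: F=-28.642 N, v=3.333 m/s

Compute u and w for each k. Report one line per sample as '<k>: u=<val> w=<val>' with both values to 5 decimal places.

0: u=-29.91577 w=28.75141
1: u=-9.72876 w=10.45448
2: u=-25.93371 w=23.18048
3: u=-28.86028 w=31.99755

k=0: b·v=0.443×(-1.237)=-0.54799; √(2b)=0.94128; u=(-0.54799+(-27.611))/0.94128=-29.91577, w=(-0.54799−(-27.611))/0.94128=28.75141
k=1: b·v=0.443×0.771=0.34155; √(2b)=0.94128; u=(0.34155+(-9.499))/0.94128=-9.72876, w=(0.34155−(-9.499))/0.94128=10.45448
k=2: b·v=0.443×(-2.925)=-1.29577; √(2b)=0.94128; u=(-1.29577+(-23.115))/0.94128=-25.93371, w=(-1.29577−(-23.115))/0.94128=23.18048
k=3: b·v=0.443×3.333=1.47652; √(2b)=0.94128; u=(1.47652+(-28.642))/0.94128=-28.86028, w=(1.47652−(-28.642))/0.94128=31.99755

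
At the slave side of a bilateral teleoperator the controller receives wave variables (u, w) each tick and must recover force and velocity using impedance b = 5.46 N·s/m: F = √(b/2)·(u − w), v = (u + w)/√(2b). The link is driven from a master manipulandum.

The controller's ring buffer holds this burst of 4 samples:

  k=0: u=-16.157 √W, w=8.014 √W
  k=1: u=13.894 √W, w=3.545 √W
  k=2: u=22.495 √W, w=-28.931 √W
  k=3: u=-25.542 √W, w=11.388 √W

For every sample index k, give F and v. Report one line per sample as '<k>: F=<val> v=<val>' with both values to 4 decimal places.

0: F=-39.9370 v=-2.4642
1: F=17.0994 v=5.2773
2: F=84.9697 v=-1.9476
3: F=-61.0184 v=-4.2832

k=0: u−w=-24.1710, u+w=-8.1430; √(b/2)=1.6523, √(2b)=3.3045; F=1.6523×(-24.171)=-39.9370, v=-8.1430/3.3045=-2.4642
k=1: u−w=10.3490, u+w=17.4390; √(b/2)=1.6523, √(2b)=3.3045; F=1.6523×10.349=17.0994, v=17.4390/3.3045=5.2773
k=2: u−w=51.4260, u+w=-6.4360; √(b/2)=1.6523, √(2b)=3.3045; F=1.6523×51.426=84.9697, v=-6.4360/3.3045=-1.9476
k=3: u−w=-36.9300, u+w=-14.1540; √(b/2)=1.6523, √(2b)=3.3045; F=1.6523×(-36.93)=-61.0184, v=-14.1540/3.3045=-4.2832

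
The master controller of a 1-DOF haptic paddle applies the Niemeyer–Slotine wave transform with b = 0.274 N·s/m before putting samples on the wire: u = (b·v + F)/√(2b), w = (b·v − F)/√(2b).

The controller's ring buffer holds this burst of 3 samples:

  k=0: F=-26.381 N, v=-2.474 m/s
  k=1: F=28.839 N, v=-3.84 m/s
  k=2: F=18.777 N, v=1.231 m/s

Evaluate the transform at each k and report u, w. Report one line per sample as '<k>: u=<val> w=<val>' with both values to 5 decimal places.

0: u=-36.55270 w=34.72127
1: u=37.53608 w=-40.37871
2: u=25.82070 w=-24.90943

k=0: b·v=0.274×(-2.474)=-0.67788; √(2b)=0.74027; u=(-0.67788+(-26.381))/0.74027=-36.55270, w=(-0.67788−(-26.381))/0.74027=34.72127
k=1: b·v=0.274×(-3.84)=-1.05216; √(2b)=0.74027; u=(-1.05216+28.839)/0.74027=37.53608, w=(-1.05216−28.839)/0.74027=-40.37871
k=2: b·v=0.274×1.231=0.33729; √(2b)=0.74027; u=(0.33729+18.777)/0.74027=25.82070, w=(0.33729−18.777)/0.74027=-24.90943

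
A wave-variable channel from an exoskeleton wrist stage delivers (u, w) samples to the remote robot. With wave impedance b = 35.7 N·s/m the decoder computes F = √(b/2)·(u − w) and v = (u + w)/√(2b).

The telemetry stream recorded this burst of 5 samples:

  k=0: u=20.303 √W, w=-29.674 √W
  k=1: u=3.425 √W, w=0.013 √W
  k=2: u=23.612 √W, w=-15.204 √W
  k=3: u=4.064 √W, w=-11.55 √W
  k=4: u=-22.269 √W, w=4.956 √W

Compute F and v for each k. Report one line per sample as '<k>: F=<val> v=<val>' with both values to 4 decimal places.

0: F=211.1491 v=-1.1090
1: F=14.4154 v=0.4069
2: F=163.9947 v=0.9950
3: F=65.9680 v=-0.8859
4: F=-115.0236 v=-2.0489

k=0: u−w=49.9770, u+w=-9.3710; √(b/2)=4.2249, √(2b)=8.4499; F=4.2249×49.977=211.1491, v=-9.3710/8.4499=-1.1090
k=1: u−w=3.4120, u+w=3.4380; √(b/2)=4.2249, √(2b)=8.4499; F=4.2249×3.412=14.4154, v=3.4380/8.4499=0.4069
k=2: u−w=38.8160, u+w=8.4080; √(b/2)=4.2249, √(2b)=8.4499; F=4.2249×38.816=163.9947, v=8.4080/8.4499=0.9950
k=3: u−w=15.6140, u+w=-7.4860; √(b/2)=4.2249, √(2b)=8.4499; F=4.2249×15.614=65.9680, v=-7.4860/8.4499=-0.8859
k=4: u−w=-27.2250, u+w=-17.3130; √(b/2)=4.2249, √(2b)=8.4499; F=4.2249×(-27.225)=-115.0236, v=-17.3130/8.4499=-2.0489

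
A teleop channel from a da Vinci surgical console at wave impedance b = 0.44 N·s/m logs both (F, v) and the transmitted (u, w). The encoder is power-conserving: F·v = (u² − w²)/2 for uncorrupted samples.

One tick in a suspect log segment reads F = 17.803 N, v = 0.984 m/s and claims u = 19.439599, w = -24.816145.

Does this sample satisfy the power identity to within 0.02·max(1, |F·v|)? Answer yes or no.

no

F·v = 17.803×0.984 = 17.518152 W.
(u² − w²)/2 = (377.898009 − 615.841053)/2 = -118.971522 W.
|Δ| = 136.489674;  2% of max(1, |F·v|) = 0.350363.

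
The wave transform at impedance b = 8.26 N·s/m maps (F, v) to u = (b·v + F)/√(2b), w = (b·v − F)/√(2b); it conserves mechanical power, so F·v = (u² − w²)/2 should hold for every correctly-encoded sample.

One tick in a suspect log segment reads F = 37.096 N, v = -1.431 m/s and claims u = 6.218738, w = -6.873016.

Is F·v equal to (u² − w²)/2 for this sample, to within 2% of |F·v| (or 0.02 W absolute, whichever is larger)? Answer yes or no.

F·v = 37.096×(-1.431) = -53.084376 W.
(u² − w²)/2 = (38.672702 − 47.238349)/2 = -4.282823 W.
|Δ| = 48.801553;  2% of max(1, |F·v|) = 1.061688.

no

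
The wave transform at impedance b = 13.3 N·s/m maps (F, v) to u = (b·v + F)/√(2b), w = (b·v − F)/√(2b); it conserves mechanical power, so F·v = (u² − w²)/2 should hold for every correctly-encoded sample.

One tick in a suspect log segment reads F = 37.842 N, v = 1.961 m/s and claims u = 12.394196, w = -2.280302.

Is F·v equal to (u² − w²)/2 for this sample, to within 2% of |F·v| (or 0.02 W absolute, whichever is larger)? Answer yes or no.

yes

F·v = 37.842×1.961 = 74.208162 W.
(u² − w²)/2 = (153.616094 − 5.199777)/2 = 74.208159 W.
|Δ| = 0.000003;  2% of max(1, |F·v|) = 1.484163.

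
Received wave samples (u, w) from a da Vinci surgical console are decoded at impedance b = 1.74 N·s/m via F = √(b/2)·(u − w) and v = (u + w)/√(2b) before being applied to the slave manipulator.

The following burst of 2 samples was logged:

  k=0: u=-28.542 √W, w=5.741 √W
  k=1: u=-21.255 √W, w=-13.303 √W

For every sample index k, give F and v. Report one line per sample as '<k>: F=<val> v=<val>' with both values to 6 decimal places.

k=0: u−w=-34.283000, u+w=-22.801000; √(b/2)=0.932738, √(2b)=1.865476; F=0.932738×(-34.283)=-31.977054, v=-22.801000/1.865476=-12.222619
k=1: u−w=-7.952000, u+w=-34.558000; √(b/2)=0.932738, √(2b)=1.865476; F=0.932738×(-7.952)=-7.417132, v=-34.558000/1.865476=-18.525032

0: F=-31.977054 v=-12.222619
1: F=-7.417132 v=-18.525032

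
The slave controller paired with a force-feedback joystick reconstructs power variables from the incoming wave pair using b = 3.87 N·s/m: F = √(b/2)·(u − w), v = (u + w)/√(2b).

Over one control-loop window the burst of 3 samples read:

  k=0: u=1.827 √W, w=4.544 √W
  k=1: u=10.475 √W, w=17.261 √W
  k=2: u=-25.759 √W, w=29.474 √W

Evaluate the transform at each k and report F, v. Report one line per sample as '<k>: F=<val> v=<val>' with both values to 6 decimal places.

k=0: u−w=-2.717000, u+w=6.371000; √(b/2)=1.391043, √(2b)=2.782086; F=1.391043×(-2.717)=-3.779463, v=6.371000/2.782086=2.290009
k=1: u−w=-6.786000, u+w=27.736000; √(b/2)=1.391043, √(2b)=2.782086; F=1.391043×(-6.786)=-9.439616, v=27.736000/2.782086=9.969499
k=2: u−w=-55.233000, u+w=3.715000; √(b/2)=1.391043, √(2b)=2.782086; F=1.391043×(-55.233)=-76.831466, v=3.715000/2.782086=1.335329

0: F=-3.779463 v=2.290009
1: F=-9.439616 v=9.969499
2: F=-76.831466 v=1.335329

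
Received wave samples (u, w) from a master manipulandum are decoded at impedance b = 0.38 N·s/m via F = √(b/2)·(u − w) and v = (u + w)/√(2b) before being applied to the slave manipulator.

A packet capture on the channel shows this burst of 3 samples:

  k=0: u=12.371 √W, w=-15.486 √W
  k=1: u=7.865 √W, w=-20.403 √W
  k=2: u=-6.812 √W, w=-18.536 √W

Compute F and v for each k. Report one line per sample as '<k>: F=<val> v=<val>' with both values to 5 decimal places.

0: F=12.14258 v=-3.57315
1: F=12.32174 v=-14.38207
2: F=5.11037 v=-29.07615

k=0: u−w=27.85700, u+w=-3.11500; √(b/2)=0.43589, √(2b)=0.87178; F=0.43589×27.857=12.14258, v=-3.11500/0.87178=-3.57315
k=1: u−w=28.26800, u+w=-12.53800; √(b/2)=0.43589, √(2b)=0.87178; F=0.43589×28.268=12.32174, v=-12.53800/0.87178=-14.38207
k=2: u−w=11.72400, u+w=-25.34800; √(b/2)=0.43589, √(2b)=0.87178; F=0.43589×11.724=5.11037, v=-25.34800/0.87178=-29.07615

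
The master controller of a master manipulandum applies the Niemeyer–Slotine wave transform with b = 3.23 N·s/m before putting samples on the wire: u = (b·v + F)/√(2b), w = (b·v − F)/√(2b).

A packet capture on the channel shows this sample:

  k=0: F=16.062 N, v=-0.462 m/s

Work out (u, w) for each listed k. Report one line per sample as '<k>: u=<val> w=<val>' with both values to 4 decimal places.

0: u=5.7324 w=-6.9066

k=0: b·v=3.23×(-0.462)=-1.4923; √(2b)=2.5417; u=(-1.4923+16.062)/2.5417=5.7324, w=(-1.4923−16.062)/2.5417=-6.9066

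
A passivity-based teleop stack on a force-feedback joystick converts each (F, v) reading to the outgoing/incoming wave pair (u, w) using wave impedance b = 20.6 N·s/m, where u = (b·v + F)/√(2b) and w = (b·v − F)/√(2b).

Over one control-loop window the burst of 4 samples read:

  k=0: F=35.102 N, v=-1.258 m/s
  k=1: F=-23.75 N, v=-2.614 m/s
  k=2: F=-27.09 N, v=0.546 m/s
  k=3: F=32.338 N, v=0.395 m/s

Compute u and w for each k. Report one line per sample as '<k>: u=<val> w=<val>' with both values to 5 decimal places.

0: u=1.43131 w=-9.50607
1: u=-12.08938 w=-4.68916
2: u=-2.46815 w=5.97278
3: u=6.30577 w=-3.77038

k=0: b·v=20.6×(-1.258)=-25.91480; √(2b)=6.41872; u=(-25.91480+35.102)/6.41872=1.43131, w=(-25.91480−35.102)/6.41872=-9.50607
k=1: b·v=20.6×(-2.614)=-53.84840; √(2b)=6.41872; u=(-53.84840+(-23.75))/6.41872=-12.08938, w=(-53.84840−(-23.75))/6.41872=-4.68916
k=2: b·v=20.6×0.546=11.24760; √(2b)=6.41872; u=(11.24760+(-27.09))/6.41872=-2.46815, w=(11.24760−(-27.09))/6.41872=5.97278
k=3: b·v=20.6×0.395=8.13700; √(2b)=6.41872; u=(8.13700+32.338)/6.41872=6.30577, w=(8.13700−32.338)/6.41872=-3.77038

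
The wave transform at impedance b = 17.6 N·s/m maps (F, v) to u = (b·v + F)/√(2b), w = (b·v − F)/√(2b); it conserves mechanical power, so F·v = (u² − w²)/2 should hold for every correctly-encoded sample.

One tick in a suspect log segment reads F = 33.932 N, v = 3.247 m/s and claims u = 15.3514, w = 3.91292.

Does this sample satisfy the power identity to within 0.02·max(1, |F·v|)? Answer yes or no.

F·v = 33.932×3.247 = 110.17720 W.
(u² − w²)/2 = (235.66548 − 15.31094)/2 = 110.17727 W.
|Δ| = 0.00007;  2% of max(1, |F·v|) = 2.20354.

yes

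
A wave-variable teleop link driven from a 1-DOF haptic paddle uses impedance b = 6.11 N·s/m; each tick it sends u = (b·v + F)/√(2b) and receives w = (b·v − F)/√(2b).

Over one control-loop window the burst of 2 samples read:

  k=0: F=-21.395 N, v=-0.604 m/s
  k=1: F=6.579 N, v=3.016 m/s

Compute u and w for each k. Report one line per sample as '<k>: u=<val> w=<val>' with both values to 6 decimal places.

k=0: b·v=6.11×(-0.604)=-3.690440; √(2b)=3.495712; u=(-3.690440+(-21.395))/3.495712=-7.176061, w=(-3.690440−(-21.395))/3.495712=5.064651
k=1: b·v=6.11×3.016=18.427760; √(2b)=3.495712; u=(18.427760+6.579)/3.495712=7.153553, w=(18.427760−6.579)/3.495712=3.389513

0: u=-7.176061 w=5.064651
1: u=7.153553 w=3.389513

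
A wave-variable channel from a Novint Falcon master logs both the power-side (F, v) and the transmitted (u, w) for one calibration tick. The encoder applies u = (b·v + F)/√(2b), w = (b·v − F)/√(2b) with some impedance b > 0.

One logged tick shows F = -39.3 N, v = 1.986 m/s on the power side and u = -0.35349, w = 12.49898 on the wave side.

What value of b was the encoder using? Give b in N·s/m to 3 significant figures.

b = 18.7 N·s/m

u + w = 12.1455;  u + w = √(2b)·v, so √(2b) = 12.1455/1.986 = 6.1156.
b = (√(2b))²/2 = 37.4000/2 = 18.7000.
(Check via u − w = 2F/√(2b): u − w = -12.8525, 2F/√(2b) = -12.8525.)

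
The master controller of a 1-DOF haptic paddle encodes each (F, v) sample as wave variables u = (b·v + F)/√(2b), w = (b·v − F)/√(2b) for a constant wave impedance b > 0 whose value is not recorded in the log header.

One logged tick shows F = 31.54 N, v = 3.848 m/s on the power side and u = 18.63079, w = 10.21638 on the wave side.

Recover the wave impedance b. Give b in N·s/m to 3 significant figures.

u + w = 28.8472;  u + w = √(2b)·v, so √(2b) = 28.8472/3.848 = 7.4967.
b = (√(2b))²/2 = 56.2000/2 = 28.1000.
(Check via u − w = 2F/√(2b): u − w = 8.4144, 2F/√(2b) = 8.4144.)

b = 28.1 N·s/m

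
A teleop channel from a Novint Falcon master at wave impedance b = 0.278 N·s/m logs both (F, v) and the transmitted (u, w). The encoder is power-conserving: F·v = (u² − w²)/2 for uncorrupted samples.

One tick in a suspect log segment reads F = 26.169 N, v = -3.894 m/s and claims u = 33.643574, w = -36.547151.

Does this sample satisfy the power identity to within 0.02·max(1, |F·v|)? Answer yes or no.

F·v = 26.169×(-3.894) = -101.902086 W.
(u² − w²)/2 = (1131.890071 − 1335.694246)/2 = -101.902087 W.
|Δ| = 0.000001;  2% of max(1, |F·v|) = 2.038042.

yes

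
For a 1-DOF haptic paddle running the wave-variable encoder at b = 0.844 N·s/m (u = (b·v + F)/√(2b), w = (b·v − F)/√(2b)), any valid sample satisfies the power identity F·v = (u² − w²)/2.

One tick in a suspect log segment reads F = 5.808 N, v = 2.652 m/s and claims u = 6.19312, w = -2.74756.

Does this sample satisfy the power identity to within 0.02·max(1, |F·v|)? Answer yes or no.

yes

F·v = 5.808×2.652 = 15.4028 W.
(u² − w²)/2 = (38.3547 − 7.5491)/2 = 15.4028 W.
|Δ| = 0.0000;  2% of max(1, |F·v|) = 0.3081.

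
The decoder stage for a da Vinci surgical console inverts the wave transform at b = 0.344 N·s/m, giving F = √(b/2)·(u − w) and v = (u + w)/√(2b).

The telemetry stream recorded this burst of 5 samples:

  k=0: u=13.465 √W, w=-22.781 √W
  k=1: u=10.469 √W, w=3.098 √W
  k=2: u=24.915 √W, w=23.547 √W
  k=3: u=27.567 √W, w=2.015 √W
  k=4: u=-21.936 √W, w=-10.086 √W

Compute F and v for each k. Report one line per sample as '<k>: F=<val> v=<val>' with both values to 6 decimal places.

k=0: u−w=36.246000, u+w=-9.316000; √(b/2)=0.414729, √(2b)=0.829458; F=0.414729×36.246=15.032261, v=-9.316000/0.829458=-11.231435
k=1: u−w=7.371000, u+w=13.567000; √(b/2)=0.414729, √(2b)=0.829458; F=0.414729×7.371=3.056966, v=13.567000/0.829458=16.356471
k=2: u−w=1.368000, u+w=48.462000; √(b/2)=0.414729, √(2b)=0.829458; F=0.414729×1.368=0.567349, v=48.462000/0.829458=58.426129
k=3: u−w=25.552000, u+w=29.582000; √(b/2)=0.414729, √(2b)=0.829458; F=0.414729×25.552=10.597151, v=29.582000/0.829458=35.664268
k=4: u−w=-11.850000, u+w=-32.022000; √(b/2)=0.414729, √(2b)=0.829458; F=0.414729×(-11.85)=-4.914537, v=-32.022000/0.829458=-38.605949

0: F=15.032261 v=-11.231435
1: F=3.056966 v=16.356471
2: F=0.567349 v=58.426129
3: F=10.597151 v=35.664268
4: F=-4.914537 v=-38.605949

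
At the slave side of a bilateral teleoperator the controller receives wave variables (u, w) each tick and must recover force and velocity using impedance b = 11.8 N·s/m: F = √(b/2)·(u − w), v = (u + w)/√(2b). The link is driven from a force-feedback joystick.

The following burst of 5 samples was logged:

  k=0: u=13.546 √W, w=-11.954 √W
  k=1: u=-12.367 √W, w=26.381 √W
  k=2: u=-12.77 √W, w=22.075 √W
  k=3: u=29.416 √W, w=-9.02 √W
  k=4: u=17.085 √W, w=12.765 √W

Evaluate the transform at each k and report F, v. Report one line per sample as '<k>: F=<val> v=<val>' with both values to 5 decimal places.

0: F=61.93928 v=0.32771
1: F=-94.11856 v=2.88474
2: F=-84.63821 v=1.91540
3: F=93.36072 v=4.19845
4: F=10.49324 v=6.14453

k=0: u−w=25.50000, u+w=1.59200; √(b/2)=2.42899, √(2b)=4.85798; F=2.42899×25.5=61.93928, v=1.59200/4.85798=0.32771
k=1: u−w=-38.74800, u+w=14.01400; √(b/2)=2.42899, √(2b)=4.85798; F=2.42899×(-38.748)=-94.11856, v=14.01400/4.85798=2.88474
k=2: u−w=-34.84500, u+w=9.30500; √(b/2)=2.42899, √(2b)=4.85798; F=2.42899×(-34.845)=-84.63821, v=9.30500/4.85798=1.91540
k=3: u−w=38.43600, u+w=20.39600; √(b/2)=2.42899, √(2b)=4.85798; F=2.42899×38.436=93.36072, v=20.39600/4.85798=4.19845
k=4: u−w=4.32000, u+w=29.85000; √(b/2)=2.42899, √(2b)=4.85798; F=2.42899×4.32=10.49324, v=29.85000/4.85798=6.14453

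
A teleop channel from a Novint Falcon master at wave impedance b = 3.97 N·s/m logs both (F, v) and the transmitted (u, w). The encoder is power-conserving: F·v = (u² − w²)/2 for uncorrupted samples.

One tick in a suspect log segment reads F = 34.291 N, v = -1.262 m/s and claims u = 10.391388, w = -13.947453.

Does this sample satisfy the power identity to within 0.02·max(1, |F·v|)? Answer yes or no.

yes

F·v = 34.291×(-1.262) = -43.275242 W.
(u² − w²)/2 = (107.980945 − 194.531445)/2 = -43.275250 W.
|Δ| = 0.000008;  2% of max(1, |F·v|) = 0.865505.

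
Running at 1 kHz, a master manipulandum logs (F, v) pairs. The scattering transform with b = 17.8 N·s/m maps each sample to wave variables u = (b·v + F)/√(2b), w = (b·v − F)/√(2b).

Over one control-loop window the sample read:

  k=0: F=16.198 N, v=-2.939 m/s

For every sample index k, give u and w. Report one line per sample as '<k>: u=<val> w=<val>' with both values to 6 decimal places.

k=0: b·v=17.8×(-2.939)=-52.314200; √(2b)=5.966574; u=(-52.314200+16.198)/5.966574=-6.053089, w=(-52.314200−16.198)/5.966574=-11.482671

0: u=-6.053089 w=-11.482671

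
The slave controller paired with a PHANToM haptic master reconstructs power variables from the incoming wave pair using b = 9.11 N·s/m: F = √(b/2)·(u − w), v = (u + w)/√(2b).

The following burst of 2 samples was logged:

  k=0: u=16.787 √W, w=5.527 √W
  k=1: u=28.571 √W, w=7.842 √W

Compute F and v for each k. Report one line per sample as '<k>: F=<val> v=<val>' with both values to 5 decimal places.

k=0: u−w=11.26000, u+w=22.31400; √(b/2)=2.13424, √(2b)=4.26849; F=2.13424×11.26=24.03159, v=22.31400/4.26849=5.22761
k=1: u−w=20.72900, u+w=36.41300; √(b/2)=2.13424, √(2b)=4.26849; F=2.13424×20.729=44.24076, v=36.41300/4.26849=8.53065

0: F=24.03159 v=5.22761
1: F=44.24076 v=8.53065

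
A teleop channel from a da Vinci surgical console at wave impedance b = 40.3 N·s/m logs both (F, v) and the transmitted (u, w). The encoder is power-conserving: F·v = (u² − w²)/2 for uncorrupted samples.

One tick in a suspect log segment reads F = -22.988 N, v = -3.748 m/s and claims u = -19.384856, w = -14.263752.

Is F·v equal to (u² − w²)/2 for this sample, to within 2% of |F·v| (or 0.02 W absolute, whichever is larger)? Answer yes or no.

F·v = (-22.988)×(-3.748) = 86.159024 W.
(u² − w²)/2 = (375.772642 − 203.454621)/2 = 86.159011 W.
|Δ| = 0.000013;  2% of max(1, |F·v|) = 1.723180.

yes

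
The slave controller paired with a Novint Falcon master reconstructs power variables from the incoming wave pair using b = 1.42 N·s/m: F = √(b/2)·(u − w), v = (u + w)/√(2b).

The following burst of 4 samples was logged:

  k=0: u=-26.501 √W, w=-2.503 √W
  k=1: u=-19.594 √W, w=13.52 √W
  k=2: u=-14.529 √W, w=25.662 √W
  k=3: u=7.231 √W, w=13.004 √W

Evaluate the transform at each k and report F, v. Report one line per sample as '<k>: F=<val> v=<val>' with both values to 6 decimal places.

0: F=-20.221074 v=-17.210708
1: F=-27.902352 v=-3.604256
2: F=-33.865539 v=6.606220
3: F=-4.864416 v=12.007263

k=0: u−w=-23.998000, u+w=-29.004000; √(b/2)=0.842615, √(2b)=1.685230; F=0.842615×(-23.998)=-20.221074, v=-29.004000/1.685230=-17.210708
k=1: u−w=-33.114000, u+w=-6.074000; √(b/2)=0.842615, √(2b)=1.685230; F=0.842615×(-33.114)=-27.902352, v=-6.074000/1.685230=-3.604256
k=2: u−w=-40.191000, u+w=11.133000; √(b/2)=0.842615, √(2b)=1.685230; F=0.842615×(-40.191)=-33.865539, v=11.133000/1.685230=6.606220
k=3: u−w=-5.773000, u+w=20.235000; √(b/2)=0.842615, √(2b)=1.685230; F=0.842615×(-5.773)=-4.864416, v=20.235000/1.685230=12.007263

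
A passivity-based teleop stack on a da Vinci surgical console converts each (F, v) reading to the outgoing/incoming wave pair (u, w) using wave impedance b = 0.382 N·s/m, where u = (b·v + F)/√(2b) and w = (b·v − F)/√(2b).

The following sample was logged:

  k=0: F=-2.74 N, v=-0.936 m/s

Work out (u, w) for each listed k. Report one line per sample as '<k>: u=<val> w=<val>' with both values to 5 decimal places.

0: u=-3.54382 w=2.72569

k=0: b·v=0.382×(-0.936)=-0.35755; √(2b)=0.87407; u=(-0.35755+(-2.74))/0.87407=-3.54382, w=(-0.35755−(-2.74))/0.87407=2.72569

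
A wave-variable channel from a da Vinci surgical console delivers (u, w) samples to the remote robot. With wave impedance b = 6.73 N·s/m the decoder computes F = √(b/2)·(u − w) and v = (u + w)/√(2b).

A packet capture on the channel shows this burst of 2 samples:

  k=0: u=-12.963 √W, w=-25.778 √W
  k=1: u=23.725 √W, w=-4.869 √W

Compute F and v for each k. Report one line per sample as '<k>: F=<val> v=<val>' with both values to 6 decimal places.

k=0: u−w=12.815000, u+w=-38.741000; √(b/2)=1.834394, √(2b)=3.668787; F=1.834394×12.815=23.507754, v=-38.741000/3.668787=-10.559620
k=1: u−w=28.594000, u+w=18.856000; √(b/2)=1.834394, √(2b)=3.668787; F=1.834394×28.594=52.452652, v=18.856000/3.668787=5.139573

0: F=23.507754 v=-10.559620
1: F=52.452652 v=5.139573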